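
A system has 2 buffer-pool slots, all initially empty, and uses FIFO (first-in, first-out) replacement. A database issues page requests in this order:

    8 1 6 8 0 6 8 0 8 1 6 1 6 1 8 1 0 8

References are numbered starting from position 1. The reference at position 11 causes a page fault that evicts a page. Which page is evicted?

pos 1: 8: miss, frames (8)
pos 2: 1: miss, frames (8 1)
pos 3: 6: miss, evict 8, frames (1 6)
pos 4: 8: miss, evict 1, frames (6 8)
pos 5: 0: miss, evict 6, frames (8 0)
pos 6: 6: miss, evict 8, frames (0 6)
pos 7: 8: miss, evict 0, frames (6 8)
pos 8: 0: miss, evict 6, frames (8 0)
pos 9: 8: hit
pos 10: 1: miss, evict 8, frames (0 1)
pos 11: 6: miss, evict 0, frames (1 6)
At position 11, page 0 is evicted.

0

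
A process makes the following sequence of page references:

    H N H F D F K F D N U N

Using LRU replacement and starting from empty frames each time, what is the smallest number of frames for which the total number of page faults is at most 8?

2

f=1: 12 faults
f=2: 8 faults
f=3: 7 faults
f=4: 7 faults
f=5: 6 faults
f=6: 6 faults
Smallest f with faults ≤ 8 is 2.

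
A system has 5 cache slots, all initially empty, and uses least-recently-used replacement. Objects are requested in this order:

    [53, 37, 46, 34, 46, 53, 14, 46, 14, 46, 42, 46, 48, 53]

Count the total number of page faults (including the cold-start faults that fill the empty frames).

53 -> fault, frames (53)
37 -> fault, frames (53 37)
46 -> fault, frames (53 37 46)
34 -> fault, frames (53 37 46 34)
46 -> hit
53 -> hit
14 -> fault, frames (37 34 46 53 14)
46 -> hit
14 -> hit
46 -> hit
42 -> fault, evict 37, frames (34 53 14 46 42)
46 -> hit
48 -> fault, evict 34, frames (53 14 42 46 48)
53 -> hit
Page faults: 7.

7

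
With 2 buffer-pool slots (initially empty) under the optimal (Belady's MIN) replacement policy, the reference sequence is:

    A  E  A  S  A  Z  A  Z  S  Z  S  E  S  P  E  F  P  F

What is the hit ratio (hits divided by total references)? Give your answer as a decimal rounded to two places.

0.56

A: miss, frames [A]
E: miss, frames [A, E]
A: hit
S: miss, evict E, frames [A, S]
A: hit
Z: miss, evict S, frames [A, Z]
A: hit
Z: hit
S: miss, evict A, frames [Z, S]
Z: hit
S: hit
E: miss, evict Z, frames [S, E]
S: hit
P: miss, evict S, frames [E, P]
E: hit
F: miss, evict E, frames [P, F]
P: hit
F: hit
Hits: 10 of 18 references → 10/18 = 0.5556.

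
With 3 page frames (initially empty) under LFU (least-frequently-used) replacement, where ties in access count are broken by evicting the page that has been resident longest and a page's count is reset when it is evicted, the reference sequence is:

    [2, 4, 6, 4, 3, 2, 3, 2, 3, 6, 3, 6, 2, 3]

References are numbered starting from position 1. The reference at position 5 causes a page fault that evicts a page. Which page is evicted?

pos 1: 2: fault, frames [2]
pos 2: 4: fault, frames [2, 4]
pos 3: 6: fault, frames [2, 4, 6]
pos 4: 4: hit
pos 5: 3: fault, evict 2, frames [4, 6, 3]
At position 5, page 2 is evicted.

2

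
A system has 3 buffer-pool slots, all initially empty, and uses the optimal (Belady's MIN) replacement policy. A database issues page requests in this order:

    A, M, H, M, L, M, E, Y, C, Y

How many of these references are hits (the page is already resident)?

A -> miss, frames [A]
M -> miss, frames [A, M]
H -> miss, frames [A, M, H]
M -> hit
L -> miss, evict H, frames [A, M, L]
M -> hit
E -> miss, evict L, frames [A, M, E]
Y -> miss, evict E, frames [A, M, Y]
C -> miss, evict M, frames [A, Y, C]
Y -> hit
Hits: 3.

3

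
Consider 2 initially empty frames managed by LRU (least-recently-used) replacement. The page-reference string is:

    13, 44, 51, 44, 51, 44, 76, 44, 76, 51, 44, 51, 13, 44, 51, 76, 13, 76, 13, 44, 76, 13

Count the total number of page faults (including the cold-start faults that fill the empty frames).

14

13 -> miss, frames {13}
44 -> miss, frames {13,44}
51 -> miss, evict 13, frames {44,51}
44 -> hit
51 -> hit
44 -> hit
76 -> miss, evict 51, frames {44,76}
44 -> hit
76 -> hit
51 -> miss, evict 44, frames {76,51}
44 -> miss, evict 76, frames {51,44}
51 -> hit
13 -> miss, evict 44, frames {51,13}
44 -> miss, evict 51, frames {13,44}
51 -> miss, evict 13, frames {44,51}
76 -> miss, evict 44, frames {51,76}
13 -> miss, evict 51, frames {76,13}
76 -> hit
13 -> hit
44 -> miss, evict 76, frames {13,44}
76 -> miss, evict 13, frames {44,76}
13 -> miss, evict 44, frames {76,13}
Page faults: 14.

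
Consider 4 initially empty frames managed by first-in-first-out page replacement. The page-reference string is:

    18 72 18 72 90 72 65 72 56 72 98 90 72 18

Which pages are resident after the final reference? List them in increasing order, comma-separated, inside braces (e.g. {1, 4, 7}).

18: miss, frames [18]
72: miss, frames [18, 72]
18: hit
72: hit
90: miss, frames [18, 72, 90]
72: hit
65: miss, frames [18, 72, 90, 65]
72: hit
56: miss, evict 18, frames [72, 90, 65, 56]
72: hit
98: miss, evict 72, frames [90, 65, 56, 98]
90: hit
72: miss, evict 90, frames [65, 56, 98, 72]
18: miss, evict 65, frames [56, 98, 72, 18]

{18, 56, 72, 98}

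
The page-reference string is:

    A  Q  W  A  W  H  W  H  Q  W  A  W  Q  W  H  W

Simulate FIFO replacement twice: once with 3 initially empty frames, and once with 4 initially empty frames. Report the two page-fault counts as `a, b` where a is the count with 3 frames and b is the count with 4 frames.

3 frames: F F F . . F . . . . F . F F F . → 8 faults.
4 frames: F F F . . F . . . . . . . . . . → 4 faults.
4 < 8: adding a frame reduced faults, as is typical.

8, 4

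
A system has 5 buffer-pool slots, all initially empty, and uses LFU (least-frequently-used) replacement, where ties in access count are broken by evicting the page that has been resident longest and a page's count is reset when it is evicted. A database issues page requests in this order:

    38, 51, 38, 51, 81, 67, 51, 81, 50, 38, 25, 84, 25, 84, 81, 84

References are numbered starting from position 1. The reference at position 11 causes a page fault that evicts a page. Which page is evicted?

pos 1: 38 → miss, frames [38]
pos 2: 51 → miss, frames [38, 51]
pos 3: 38 → hit
pos 4: 51 → hit
pos 5: 81 → miss, frames [38, 51, 81]
pos 6: 67 → miss, frames [38, 51, 81, 67]
pos 7: 51 → hit
pos 8: 81 → hit
pos 9: 50 → miss, frames [38, 51, 81, 67, 50]
pos 10: 38 → hit
pos 11: 25 → miss, evict 67, frames [38, 51, 81, 50, 25]
At position 11, page 67 is evicted.

67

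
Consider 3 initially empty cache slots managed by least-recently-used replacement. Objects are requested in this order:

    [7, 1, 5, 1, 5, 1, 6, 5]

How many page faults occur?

4

7 -> fault, frames {7}
1 -> fault, frames {7,1}
5 -> fault, frames {7,1,5}
1 -> hit
5 -> hit
1 -> hit
6 -> fault, evict 7, frames {5,1,6}
5 -> hit
Page faults: 4.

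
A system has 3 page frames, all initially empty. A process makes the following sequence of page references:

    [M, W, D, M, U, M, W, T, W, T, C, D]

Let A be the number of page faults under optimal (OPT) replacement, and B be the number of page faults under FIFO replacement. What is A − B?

-2

Under OPT: F F F . F . . F . . F F → 7 faults.
Under FIFO: F F F . F F F F . . F F → 9 faults.
A − B = 7 − 9 = -2.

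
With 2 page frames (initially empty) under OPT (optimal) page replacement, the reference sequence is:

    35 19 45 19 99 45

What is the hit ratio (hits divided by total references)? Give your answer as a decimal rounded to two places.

0.33

35 → miss, frames {35}
19 → miss, frames {35,19}
45 → miss, evict 35, frames {19,45}
19 → hit
99 → miss, evict 19, frames {45,99}
45 → hit
Hits: 2 of 6 references → 2/6 = 0.3333.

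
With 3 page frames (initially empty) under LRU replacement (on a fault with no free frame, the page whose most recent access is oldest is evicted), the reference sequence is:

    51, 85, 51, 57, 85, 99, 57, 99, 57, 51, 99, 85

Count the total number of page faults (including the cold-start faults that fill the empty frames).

51 → fault, frames {51}
85 → fault, frames {51,85}
51 → hit
57 → fault, frames {85,51,57}
85 → hit
99 → fault, evict 51, frames {57,85,99}
57 → hit
99 → hit
57 → hit
51 → fault, evict 85, frames {99,57,51}
99 → hit
85 → fault, evict 57, frames {51,99,85}
Page faults: 6.

6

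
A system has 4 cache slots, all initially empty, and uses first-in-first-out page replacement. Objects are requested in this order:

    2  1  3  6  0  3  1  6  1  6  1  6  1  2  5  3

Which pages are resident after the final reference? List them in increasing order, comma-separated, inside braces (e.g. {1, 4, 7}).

{0, 2, 3, 5}

2: fault, frames {2}
1: fault, frames {2,1}
3: fault, frames {2,1,3}
6: fault, frames {2,1,3,6}
0: fault, evict 2, frames {1,3,6,0}
3: hit
1: hit
6: hit
1: hit
6: hit
1: hit
6: hit
1: hit
2: fault, evict 1, frames {3,6,0,2}
5: fault, evict 3, frames {6,0,2,5}
3: fault, evict 6, frames {0,2,5,3}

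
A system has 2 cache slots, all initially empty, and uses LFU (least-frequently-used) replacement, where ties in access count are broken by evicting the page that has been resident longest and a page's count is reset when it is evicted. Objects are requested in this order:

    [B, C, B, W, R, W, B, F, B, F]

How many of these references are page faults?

B: miss, frames {B}
C: miss, frames {B,C}
B: hit
W: miss, evict C, frames {B,W}
R: miss, evict W, frames {B,R}
W: miss, evict R, frames {B,W}
B: hit
F: miss, evict W, frames {B,F}
B: hit
F: hit
Page faults: 6.

6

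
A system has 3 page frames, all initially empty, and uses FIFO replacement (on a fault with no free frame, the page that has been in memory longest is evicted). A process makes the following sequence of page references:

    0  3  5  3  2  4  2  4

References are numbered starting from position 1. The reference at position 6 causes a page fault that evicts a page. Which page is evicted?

3

pos 1: 0: fault, frames (0)
pos 2: 3: fault, frames (0 3)
pos 3: 5: fault, frames (0 3 5)
pos 4: 3: hit
pos 5: 2: fault, evict 0, frames (3 5 2)
pos 6: 4: fault, evict 3, frames (5 2 4)
At position 6, page 3 is evicted.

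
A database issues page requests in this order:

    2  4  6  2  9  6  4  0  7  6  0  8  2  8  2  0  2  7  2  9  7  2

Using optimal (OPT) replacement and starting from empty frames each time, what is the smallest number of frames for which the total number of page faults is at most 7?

5

f=1: 22 faults
f=2: 14 faults
f=3: 10 faults
f=4: 8 faults
f=5: 7 faults
f=6: 7 faults
f=7: 7 faults
Smallest f with faults ≤ 7 is 5.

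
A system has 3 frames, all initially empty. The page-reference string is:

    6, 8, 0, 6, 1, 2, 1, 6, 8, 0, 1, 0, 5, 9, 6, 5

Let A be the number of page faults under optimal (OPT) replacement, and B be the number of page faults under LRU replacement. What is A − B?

-2

Under OPT: F F F . F F . . F F . . F F . . → 9 faults.
Under LRU: F F F . F F . . F F F . F F F . → 11 faults.
A − B = 9 − 11 = -2.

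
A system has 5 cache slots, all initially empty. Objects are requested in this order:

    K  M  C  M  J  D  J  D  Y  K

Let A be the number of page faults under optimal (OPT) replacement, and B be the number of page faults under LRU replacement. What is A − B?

Under OPT: F F F . F F . . F . → 6 faults.
Under LRU: F F F . F F . . F F → 7 faults.
A − B = 6 − 7 = -1.

-1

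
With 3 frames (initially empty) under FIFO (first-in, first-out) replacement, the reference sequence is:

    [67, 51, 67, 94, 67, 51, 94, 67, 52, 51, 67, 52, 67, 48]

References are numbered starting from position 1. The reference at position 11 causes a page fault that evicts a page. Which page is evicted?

51

pos 1: 67 → miss, frames {67}
pos 2: 51 → miss, frames {67,51}
pos 3: 67 → hit
pos 4: 94 → miss, frames {67,51,94}
pos 5: 67 → hit
pos 6: 51 → hit
pos 7: 94 → hit
pos 8: 67 → hit
pos 9: 52 → miss, evict 67, frames {51,94,52}
pos 10: 51 → hit
pos 11: 67 → miss, evict 51, frames {94,52,67}
At position 11, page 51 is evicted.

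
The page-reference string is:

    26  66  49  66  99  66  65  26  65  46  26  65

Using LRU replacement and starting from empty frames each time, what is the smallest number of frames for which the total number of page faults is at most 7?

3

f=1: 12 faults
f=2: 9 faults
f=3: 7 faults
f=4: 7 faults
f=5: 6 faults
f=6: 6 faults
Smallest f with faults ≤ 7 is 3.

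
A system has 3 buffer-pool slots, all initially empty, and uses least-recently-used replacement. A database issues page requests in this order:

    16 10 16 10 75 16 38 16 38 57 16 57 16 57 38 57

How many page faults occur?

5

16 → fault, frames [16]
10 → fault, frames [16, 10]
16 → hit
10 → hit
75 → fault, frames [16, 10, 75]
16 → hit
38 → fault, evict 10, frames [75, 16, 38]
16 → hit
38 → hit
57 → fault, evict 75, frames [16, 38, 57]
16 → hit
57 → hit
16 → hit
57 → hit
38 → hit
57 → hit
Page faults: 5.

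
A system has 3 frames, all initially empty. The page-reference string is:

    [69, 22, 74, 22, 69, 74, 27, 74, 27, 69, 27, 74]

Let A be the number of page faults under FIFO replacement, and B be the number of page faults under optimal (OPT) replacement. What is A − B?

Under FIFO: F F F . . . F . . F . . → 5 faults.
Under OPT: F F F . . . F . . . . . → 4 faults.
A − B = 5 − 4 = 1.

1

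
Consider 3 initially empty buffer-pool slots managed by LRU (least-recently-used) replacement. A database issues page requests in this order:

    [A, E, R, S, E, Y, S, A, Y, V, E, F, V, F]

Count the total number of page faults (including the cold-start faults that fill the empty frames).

9

A -> fault, frames (A)
E -> fault, frames (A E)
R -> fault, frames (A E R)
S -> fault, evict A, frames (E R S)
E -> hit
Y -> fault, evict R, frames (S E Y)
S -> hit
A -> fault, evict E, frames (Y S A)
Y -> hit
V -> fault, evict S, frames (A Y V)
E -> fault, evict A, frames (Y V E)
F -> fault, evict Y, frames (V E F)
V -> hit
F -> hit
Page faults: 9.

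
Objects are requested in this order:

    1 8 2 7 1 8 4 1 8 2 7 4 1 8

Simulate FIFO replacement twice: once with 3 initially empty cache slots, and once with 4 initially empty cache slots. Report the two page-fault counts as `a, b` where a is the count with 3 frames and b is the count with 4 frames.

11, 12

3 frames: F F F F F F F . . F F . F F → 11 faults.
4 frames: F F F F . . F F F F F F F F → 12 faults.
12 > 11: adding a frame increased faults — Belady's anomaly.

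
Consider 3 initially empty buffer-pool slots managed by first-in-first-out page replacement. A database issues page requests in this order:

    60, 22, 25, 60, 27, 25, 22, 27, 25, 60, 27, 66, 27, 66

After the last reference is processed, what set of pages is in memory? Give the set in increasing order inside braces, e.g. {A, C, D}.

{27, 60, 66}

60 -> miss, frames (60)
22 -> miss, frames (60 22)
25 -> miss, frames (60 22 25)
60 -> hit
27 -> miss, evict 60, frames (22 25 27)
25 -> hit
22 -> hit
27 -> hit
25 -> hit
60 -> miss, evict 22, frames (25 27 60)
27 -> hit
66 -> miss, evict 25, frames (27 60 66)
27 -> hit
66 -> hit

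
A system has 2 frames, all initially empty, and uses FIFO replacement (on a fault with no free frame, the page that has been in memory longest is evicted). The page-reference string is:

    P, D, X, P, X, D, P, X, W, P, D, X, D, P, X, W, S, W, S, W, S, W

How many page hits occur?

P → miss, frames (P)
D → miss, frames (P D)
X → miss, evict P, frames (D X)
P → miss, evict D, frames (X P)
X → hit
D → miss, evict X, frames (P D)
P → hit
X → miss, evict P, frames (D X)
W → miss, evict D, frames (X W)
P → miss, evict X, frames (W P)
D → miss, evict W, frames (P D)
X → miss, evict P, frames (D X)
D → hit
P → miss, evict D, frames (X P)
X → hit
W → miss, evict X, frames (P W)
S → miss, evict P, frames (W S)
W → hit
S → hit
W → hit
S → hit
W → hit
Hits: 9.

9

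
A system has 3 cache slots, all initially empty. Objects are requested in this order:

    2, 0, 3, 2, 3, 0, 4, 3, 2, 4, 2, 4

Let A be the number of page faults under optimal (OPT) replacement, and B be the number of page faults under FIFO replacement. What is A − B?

-1

Under OPT: F F F . . . F . . . . . → 4 faults.
Under FIFO: F F F . . . F . F . . . → 5 faults.
A − B = 4 − 5 = -1.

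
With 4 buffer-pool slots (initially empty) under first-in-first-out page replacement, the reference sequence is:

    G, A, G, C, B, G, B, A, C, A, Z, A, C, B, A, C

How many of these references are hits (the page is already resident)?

G -> miss, frames (G)
A -> miss, frames (G A)
G -> hit
C -> miss, frames (G A C)
B -> miss, frames (G A C B)
G -> hit
B -> hit
A -> hit
C -> hit
A -> hit
Z -> miss, evict G, frames (A C B Z)
A -> hit
C -> hit
B -> hit
A -> hit
C -> hit
Hits: 11.

11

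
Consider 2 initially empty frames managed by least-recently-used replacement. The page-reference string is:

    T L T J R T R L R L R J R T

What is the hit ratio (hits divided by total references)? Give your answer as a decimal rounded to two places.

0.43

T → fault, frames {T}
L → fault, frames {T,L}
T → hit
J → fault, evict L, frames {T,J}
R → fault, evict T, frames {J,R}
T → fault, evict J, frames {R,T}
R → hit
L → fault, evict T, frames {R,L}
R → hit
L → hit
R → hit
J → fault, evict L, frames {R,J}
R → hit
T → fault, evict J, frames {R,T}
Hits: 6 of 14 references → 6/14 = 0.4286.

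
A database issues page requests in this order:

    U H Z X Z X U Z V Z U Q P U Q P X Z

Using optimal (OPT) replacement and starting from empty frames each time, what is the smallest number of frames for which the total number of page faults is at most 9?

f=1: 18 faults
f=2: 12 faults
f=3: 9 faults
f=4: 8 faults
f=5: 7 faults
f=6: 7 faults
f=7: 7 faults
Smallest f with faults ≤ 9 is 3.

3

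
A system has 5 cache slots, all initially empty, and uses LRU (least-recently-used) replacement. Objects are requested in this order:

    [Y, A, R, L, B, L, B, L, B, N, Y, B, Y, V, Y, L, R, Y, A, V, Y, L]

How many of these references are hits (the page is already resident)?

12

Y: miss, frames (Y)
A: miss, frames (Y A)
R: miss, frames (Y A R)
L: miss, frames (Y A R L)
B: miss, frames (Y A R L B)
L: hit
B: hit
L: hit
B: hit
N: miss, evict Y, frames (A R L B N)
Y: miss, evict A, frames (R L B N Y)
B: hit
Y: hit
V: miss, evict R, frames (L N B Y V)
Y: hit
L: hit
R: miss, evict N, frames (B V Y L R)
Y: hit
A: miss, evict B, frames (V L R Y A)
V: hit
Y: hit
L: hit
Hits: 12.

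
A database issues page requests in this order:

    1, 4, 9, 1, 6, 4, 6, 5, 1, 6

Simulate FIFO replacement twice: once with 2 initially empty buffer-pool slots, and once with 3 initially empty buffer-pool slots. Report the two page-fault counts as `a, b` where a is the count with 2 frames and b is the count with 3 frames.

2 frames: F F F F F F . F F F → 9 faults.
3 frames: F F F . F . . F F . → 6 faults.
6 < 9: adding a frame reduced faults, as is typical.

9, 6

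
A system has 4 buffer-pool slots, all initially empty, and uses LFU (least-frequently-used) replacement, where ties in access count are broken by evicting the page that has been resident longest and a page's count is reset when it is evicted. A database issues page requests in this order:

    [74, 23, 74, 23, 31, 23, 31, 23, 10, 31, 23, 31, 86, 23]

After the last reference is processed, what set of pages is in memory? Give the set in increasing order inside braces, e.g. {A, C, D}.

74 -> fault, frames [74]
23 -> fault, frames [74, 23]
74 -> hit
23 -> hit
31 -> fault, frames [74, 23, 31]
23 -> hit
31 -> hit
23 -> hit
10 -> fault, frames [74, 23, 31, 10]
31 -> hit
23 -> hit
31 -> hit
86 -> fault, evict 10, frames [74, 23, 31, 86]
23 -> hit

{23, 31, 74, 86}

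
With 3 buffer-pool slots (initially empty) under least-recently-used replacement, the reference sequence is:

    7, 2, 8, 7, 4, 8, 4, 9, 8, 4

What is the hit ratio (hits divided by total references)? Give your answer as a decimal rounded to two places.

0.50

7: miss, frames (7)
2: miss, frames (7 2)
8: miss, frames (7 2 8)
7: hit
4: miss, evict 2, frames (8 7 4)
8: hit
4: hit
9: miss, evict 7, frames (8 4 9)
8: hit
4: hit
Hits: 5 of 10 references → 5/10 = 0.5000.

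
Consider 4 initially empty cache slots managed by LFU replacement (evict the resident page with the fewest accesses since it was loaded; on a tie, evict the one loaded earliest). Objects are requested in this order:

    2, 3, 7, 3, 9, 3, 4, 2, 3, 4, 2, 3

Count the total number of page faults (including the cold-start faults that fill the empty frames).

2 → fault, frames {2}
3 → fault, frames {2,3}
7 → fault, frames {2,3,7}
3 → hit
9 → fault, frames {2,3,7,9}
3 → hit
4 → fault, evict 2, frames {3,7,9,4}
2 → fault, evict 7, frames {3,9,4,2}
3 → hit
4 → hit
2 → hit
3 → hit
Page faults: 6.

6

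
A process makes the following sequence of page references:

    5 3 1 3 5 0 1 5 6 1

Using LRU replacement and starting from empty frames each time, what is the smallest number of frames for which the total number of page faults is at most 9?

2

f=1: 10 faults
f=2: 9 faults
f=3: 6 faults
f=4: 5 faults
f=5: 5 faults
Smallest f with faults ≤ 9 is 2.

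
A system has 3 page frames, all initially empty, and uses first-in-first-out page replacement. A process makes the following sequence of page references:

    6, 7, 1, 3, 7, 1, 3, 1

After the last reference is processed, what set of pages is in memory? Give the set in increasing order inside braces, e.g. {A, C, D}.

6: fault, frames {6}
7: fault, frames {6,7}
1: fault, frames {6,7,1}
3: fault, evict 6, frames {7,1,3}
7: hit
1: hit
3: hit
1: hit

{1, 3, 7}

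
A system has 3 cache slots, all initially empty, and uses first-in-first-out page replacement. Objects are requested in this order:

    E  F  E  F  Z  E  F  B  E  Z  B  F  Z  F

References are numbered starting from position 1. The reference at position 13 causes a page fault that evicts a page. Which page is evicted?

B

pos 1: E → miss, frames (E)
pos 2: F → miss, frames (E F)
pos 3: E → hit
pos 4: F → hit
pos 5: Z → miss, frames (E F Z)
pos 6: E → hit
pos 7: F → hit
pos 8: B → miss, evict E, frames (F Z B)
pos 9: E → miss, evict F, frames (Z B E)
pos 10: Z → hit
pos 11: B → hit
pos 12: F → miss, evict Z, frames (B E F)
pos 13: Z → miss, evict B, frames (E F Z)
At position 13, page B is evicted.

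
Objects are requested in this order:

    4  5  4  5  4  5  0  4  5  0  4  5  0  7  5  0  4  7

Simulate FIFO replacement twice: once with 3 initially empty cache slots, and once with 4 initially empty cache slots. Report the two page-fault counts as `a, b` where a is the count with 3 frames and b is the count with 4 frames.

3 frames: F F . . . . F . . . . . . F . . F . → 5 faults.
4 frames: F F . . . . F . . . . . . F . . . . → 4 faults.
4 < 5: adding a frame reduced faults, as is typical.

5, 4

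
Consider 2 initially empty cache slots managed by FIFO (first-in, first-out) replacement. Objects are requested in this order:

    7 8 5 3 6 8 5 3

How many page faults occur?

8

7 -> fault, frames {7}
8 -> fault, frames {7,8}
5 -> fault, evict 7, frames {8,5}
3 -> fault, evict 8, frames {5,3}
6 -> fault, evict 5, frames {3,6}
8 -> fault, evict 3, frames {6,8}
5 -> fault, evict 6, frames {8,5}
3 -> fault, evict 8, frames {5,3}
Page faults: 8.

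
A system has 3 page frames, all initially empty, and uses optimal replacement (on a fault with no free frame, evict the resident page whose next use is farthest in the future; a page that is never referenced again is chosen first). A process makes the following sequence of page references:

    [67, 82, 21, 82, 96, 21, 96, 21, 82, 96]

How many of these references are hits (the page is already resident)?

67 -> miss, frames [67]
82 -> miss, frames [67, 82]
21 -> miss, frames [67, 82, 21]
82 -> hit
96 -> miss, evict 67, frames [82, 21, 96]
21 -> hit
96 -> hit
21 -> hit
82 -> hit
96 -> hit
Hits: 6.

6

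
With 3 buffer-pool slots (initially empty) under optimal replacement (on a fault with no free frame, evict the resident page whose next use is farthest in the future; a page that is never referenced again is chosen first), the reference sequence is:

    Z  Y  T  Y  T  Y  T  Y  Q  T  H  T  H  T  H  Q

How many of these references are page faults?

5

Z → fault, frames (Z)
Y → fault, frames (Z Y)
T → fault, frames (Z Y T)
Y → hit
T → hit
Y → hit
T → hit
Y → hit
Q → fault, evict Y, frames (Z T Q)
T → hit
H → fault, evict Z, frames (T Q H)
T → hit
H → hit
T → hit
H → hit
Q → hit
Page faults: 5.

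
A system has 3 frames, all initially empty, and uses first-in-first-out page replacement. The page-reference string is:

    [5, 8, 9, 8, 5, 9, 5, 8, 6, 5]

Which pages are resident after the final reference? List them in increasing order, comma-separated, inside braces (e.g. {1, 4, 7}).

{5, 6, 9}

5 → fault, frames [5]
8 → fault, frames [5, 8]
9 → fault, frames [5, 8, 9]
8 → hit
5 → hit
9 → hit
5 → hit
8 → hit
6 → fault, evict 5, frames [8, 9, 6]
5 → fault, evict 8, frames [9, 6, 5]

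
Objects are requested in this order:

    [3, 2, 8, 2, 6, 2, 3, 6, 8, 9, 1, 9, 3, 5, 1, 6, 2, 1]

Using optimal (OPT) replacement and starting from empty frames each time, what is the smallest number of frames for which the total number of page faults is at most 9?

4

f=1: 18 faults
f=2: 12 faults
f=3: 10 faults
f=4: 8 faults
f=5: 7 faults
f=6: 7 faults
f=7: 7 faults
Smallest f with faults ≤ 9 is 4.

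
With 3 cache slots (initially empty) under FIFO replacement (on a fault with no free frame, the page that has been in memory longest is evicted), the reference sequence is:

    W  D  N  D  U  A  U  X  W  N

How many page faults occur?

8

W -> miss, frames [W]
D -> miss, frames [W, D]
N -> miss, frames [W, D, N]
D -> hit
U -> miss, evict W, frames [D, N, U]
A -> miss, evict D, frames [N, U, A]
U -> hit
X -> miss, evict N, frames [U, A, X]
W -> miss, evict U, frames [A, X, W]
N -> miss, evict A, frames [X, W, N]
Page faults: 8.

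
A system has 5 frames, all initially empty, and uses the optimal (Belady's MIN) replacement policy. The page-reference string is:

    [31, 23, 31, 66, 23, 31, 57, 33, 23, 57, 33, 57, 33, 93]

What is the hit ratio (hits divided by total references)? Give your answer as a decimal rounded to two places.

0.57

31 → fault, frames (31)
23 → fault, frames (31 23)
31 → hit
66 → fault, frames (31 23 66)
23 → hit
31 → hit
57 → fault, frames (31 23 66 57)
33 → fault, frames (31 23 66 57 33)
23 → hit
57 → hit
33 → hit
57 → hit
33 → hit
93 → fault, evict 33, frames (31 23 66 57 93)
Hits: 8 of 14 references → 8/14 = 0.5714.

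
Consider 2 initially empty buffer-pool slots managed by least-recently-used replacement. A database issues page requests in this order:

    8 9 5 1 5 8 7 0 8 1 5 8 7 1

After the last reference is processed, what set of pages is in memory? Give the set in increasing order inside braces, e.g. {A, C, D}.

{1, 7}

8 -> miss, frames [8]
9 -> miss, frames [8, 9]
5 -> miss, evict 8, frames [9, 5]
1 -> miss, evict 9, frames [5, 1]
5 -> hit
8 -> miss, evict 1, frames [5, 8]
7 -> miss, evict 5, frames [8, 7]
0 -> miss, evict 8, frames [7, 0]
8 -> miss, evict 7, frames [0, 8]
1 -> miss, evict 0, frames [8, 1]
5 -> miss, evict 8, frames [1, 5]
8 -> miss, evict 1, frames [5, 8]
7 -> miss, evict 5, frames [8, 7]
1 -> miss, evict 8, frames [7, 1]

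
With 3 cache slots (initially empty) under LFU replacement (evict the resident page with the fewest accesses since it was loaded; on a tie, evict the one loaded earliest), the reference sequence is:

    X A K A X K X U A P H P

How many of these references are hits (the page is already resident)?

4

X -> miss, frames (X)
A -> miss, frames (X A)
K -> miss, frames (X A K)
A -> hit
X -> hit
K -> hit
X -> hit
U -> miss, evict A, frames (X K U)
A -> miss, evict U, frames (X K A)
P -> miss, evict A, frames (X K P)
H -> miss, evict P, frames (X K H)
P -> miss, evict H, frames (X K P)
Hits: 4.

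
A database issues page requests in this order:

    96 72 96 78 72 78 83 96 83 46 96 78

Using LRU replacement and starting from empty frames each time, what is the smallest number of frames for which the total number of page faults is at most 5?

4

f=1: 12 faults
f=2: 9 faults
f=3: 7 faults
f=4: 5 faults
f=5: 5 faults
Smallest f with faults ≤ 5 is 4.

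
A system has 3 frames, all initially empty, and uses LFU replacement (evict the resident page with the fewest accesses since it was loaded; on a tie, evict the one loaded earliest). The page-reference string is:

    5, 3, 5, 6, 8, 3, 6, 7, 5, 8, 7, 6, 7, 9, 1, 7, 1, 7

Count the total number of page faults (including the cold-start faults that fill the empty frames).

5: fault, frames {5}
3: fault, frames {5,3}
5: hit
6: fault, frames {5,3,6}
8: fault, evict 3, frames {5,6,8}
3: fault, evict 6, frames {5,8,3}
6: fault, evict 8, frames {5,3,6}
7: fault, evict 3, frames {5,6,7}
5: hit
8: fault, evict 6, frames {5,7,8}
7: hit
6: fault, evict 8, frames {5,7,6}
7: hit
9: fault, evict 6, frames {5,7,9}
1: fault, evict 9, frames {5,7,1}
7: hit
1: hit
7: hit
Page faults: 11.

11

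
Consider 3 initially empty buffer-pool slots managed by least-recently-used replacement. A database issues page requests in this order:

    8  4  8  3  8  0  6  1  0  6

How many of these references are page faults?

8 -> miss, frames {8}
4 -> miss, frames {8,4}
8 -> hit
3 -> miss, frames {4,8,3}
8 -> hit
0 -> miss, evict 4, frames {3,8,0}
6 -> miss, evict 3, frames {8,0,6}
1 -> miss, evict 8, frames {0,6,1}
0 -> hit
6 -> hit
Page faults: 6.

6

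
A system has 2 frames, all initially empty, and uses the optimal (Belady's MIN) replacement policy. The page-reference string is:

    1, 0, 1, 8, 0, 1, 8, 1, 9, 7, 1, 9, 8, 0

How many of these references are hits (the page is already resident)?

5

1 -> miss, frames {1}
0 -> miss, frames {1,0}
1 -> hit
8 -> miss, evict 1, frames {0,8}
0 -> hit
1 -> miss, evict 0, frames {8,1}
8 -> hit
1 -> hit
9 -> miss, evict 8, frames {1,9}
7 -> miss, evict 9, frames {1,7}
1 -> hit
9 -> miss, evict 7, frames {1,9}
8 -> miss, evict 9, frames {1,8}
0 -> miss, evict 8, frames {1,0}
Hits: 5.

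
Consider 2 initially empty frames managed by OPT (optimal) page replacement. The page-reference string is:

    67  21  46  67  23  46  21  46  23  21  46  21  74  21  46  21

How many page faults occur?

67 → miss, frames (67)
21 → miss, frames (67 21)
46 → miss, evict 21, frames (67 46)
67 → hit
23 → miss, evict 67, frames (46 23)
46 → hit
21 → miss, evict 23, frames (46 21)
46 → hit
23 → miss, evict 46, frames (21 23)
21 → hit
46 → miss, evict 23, frames (21 46)
21 → hit
74 → miss, evict 46, frames (21 74)
21 → hit
46 → miss, evict 74, frames (21 46)
21 → hit
Page faults: 9.

9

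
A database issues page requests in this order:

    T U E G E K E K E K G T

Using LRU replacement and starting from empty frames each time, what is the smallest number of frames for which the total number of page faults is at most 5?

f=1: 12 faults
f=2: 7 faults
f=3: 6 faults
f=4: 6 faults
f=5: 5 faults
Smallest f with faults ≤ 5 is 5.

5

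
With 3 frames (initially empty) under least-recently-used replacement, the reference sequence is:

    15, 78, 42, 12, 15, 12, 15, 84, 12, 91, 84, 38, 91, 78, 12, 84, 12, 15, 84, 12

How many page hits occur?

8

15: fault, frames (15)
78: fault, frames (15 78)
42: fault, frames (15 78 42)
12: fault, evict 15, frames (78 42 12)
15: fault, evict 78, frames (42 12 15)
12: hit
15: hit
84: fault, evict 42, frames (12 15 84)
12: hit
91: fault, evict 15, frames (84 12 91)
84: hit
38: fault, evict 12, frames (91 84 38)
91: hit
78: fault, evict 84, frames (38 91 78)
12: fault, evict 38, frames (91 78 12)
84: fault, evict 91, frames (78 12 84)
12: hit
15: fault, evict 78, frames (84 12 15)
84: hit
12: hit
Hits: 8.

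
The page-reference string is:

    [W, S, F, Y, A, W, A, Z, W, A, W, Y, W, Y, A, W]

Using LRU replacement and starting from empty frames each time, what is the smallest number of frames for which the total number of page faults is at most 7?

4

f=1: 16 faults
f=2: 12 faults
f=3: 8 faults
f=4: 7 faults
f=5: 6 faults
f=6: 6 faults
Smallest f with faults ≤ 7 is 4.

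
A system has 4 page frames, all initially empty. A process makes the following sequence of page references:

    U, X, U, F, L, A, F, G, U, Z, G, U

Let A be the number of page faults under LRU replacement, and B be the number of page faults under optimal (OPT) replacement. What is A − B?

Under LRU: F F . F F F . F F F . . → 8 faults.
Under OPT: F F . F F F . F . F . . → 7 faults.
A − B = 8 − 7 = 1.

1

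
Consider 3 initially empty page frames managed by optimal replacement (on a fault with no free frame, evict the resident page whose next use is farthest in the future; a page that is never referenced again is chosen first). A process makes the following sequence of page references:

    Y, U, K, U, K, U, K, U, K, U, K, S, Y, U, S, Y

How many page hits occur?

12

Y → miss, frames {Y}
U → miss, frames {Y,U}
K → miss, frames {Y,U,K}
U → hit
K → hit
U → hit
K → hit
U → hit
K → hit
U → hit
K → hit
S → miss, evict K, frames {Y,U,S}
Y → hit
U → hit
S → hit
Y → hit
Hits: 12.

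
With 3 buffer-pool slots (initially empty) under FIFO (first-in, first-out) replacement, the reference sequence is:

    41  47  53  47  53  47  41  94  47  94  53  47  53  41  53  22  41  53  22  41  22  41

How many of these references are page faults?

7

41 -> fault, frames (41)
47 -> fault, frames (41 47)
53 -> fault, frames (41 47 53)
47 -> hit
53 -> hit
47 -> hit
41 -> hit
94 -> fault, evict 41, frames (47 53 94)
47 -> hit
94 -> hit
53 -> hit
47 -> hit
53 -> hit
41 -> fault, evict 47, frames (53 94 41)
53 -> hit
22 -> fault, evict 53, frames (94 41 22)
41 -> hit
53 -> fault, evict 94, frames (41 22 53)
22 -> hit
41 -> hit
22 -> hit
41 -> hit
Page faults: 7.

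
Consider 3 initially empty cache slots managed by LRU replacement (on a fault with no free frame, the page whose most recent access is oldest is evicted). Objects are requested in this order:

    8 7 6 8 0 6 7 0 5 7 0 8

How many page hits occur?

8 → fault, frames (8)
7 → fault, frames (8 7)
6 → fault, frames (8 7 6)
8 → hit
0 → fault, evict 7, frames (6 8 0)
6 → hit
7 → fault, evict 8, frames (0 6 7)
0 → hit
5 → fault, evict 6, frames (7 0 5)
7 → hit
0 → hit
8 → fault, evict 5, frames (7 0 8)
Hits: 5.

5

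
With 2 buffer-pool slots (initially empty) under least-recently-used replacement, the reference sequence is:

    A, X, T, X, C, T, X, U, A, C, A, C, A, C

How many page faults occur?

9

A: fault, frames [A]
X: fault, frames [A, X]
T: fault, evict A, frames [X, T]
X: hit
C: fault, evict T, frames [X, C]
T: fault, evict X, frames [C, T]
X: fault, evict C, frames [T, X]
U: fault, evict T, frames [X, U]
A: fault, evict X, frames [U, A]
C: fault, evict U, frames [A, C]
A: hit
C: hit
A: hit
C: hit
Page faults: 9.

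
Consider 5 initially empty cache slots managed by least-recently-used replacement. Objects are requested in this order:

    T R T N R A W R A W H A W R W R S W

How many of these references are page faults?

T: fault, frames (T)
R: fault, frames (T R)
T: hit
N: fault, frames (R T N)
R: hit
A: fault, frames (T N R A)
W: fault, frames (T N R A W)
R: hit
A: hit
W: hit
H: fault, evict T, frames (N R A W H)
A: hit
W: hit
R: hit
W: hit
R: hit
S: fault, evict N, frames (H A W R S)
W: hit
Page faults: 7.

7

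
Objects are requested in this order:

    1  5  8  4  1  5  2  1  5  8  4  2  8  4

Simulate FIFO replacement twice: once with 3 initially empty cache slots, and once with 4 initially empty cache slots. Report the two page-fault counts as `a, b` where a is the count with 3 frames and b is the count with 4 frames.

9, 10

3 frames: F F F F F F F . . F F . . . → 9 faults.
4 frames: F F F F . . F F F F F F . . → 10 faults.
10 > 9: adding a frame increased faults — Belady's anomaly.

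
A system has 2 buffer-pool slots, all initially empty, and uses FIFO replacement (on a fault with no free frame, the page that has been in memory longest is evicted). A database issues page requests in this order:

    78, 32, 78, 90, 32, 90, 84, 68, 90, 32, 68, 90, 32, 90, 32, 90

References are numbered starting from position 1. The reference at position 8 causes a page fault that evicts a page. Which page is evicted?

pos 1: 78 -> fault, frames (78)
pos 2: 32 -> fault, frames (78 32)
pos 3: 78 -> hit
pos 4: 90 -> fault, evict 78, frames (32 90)
pos 5: 32 -> hit
pos 6: 90 -> hit
pos 7: 84 -> fault, evict 32, frames (90 84)
pos 8: 68 -> fault, evict 90, frames (84 68)
At position 8, page 90 is evicted.

90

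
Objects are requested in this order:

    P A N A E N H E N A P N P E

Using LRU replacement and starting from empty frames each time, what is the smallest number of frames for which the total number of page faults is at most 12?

2

f=1: 14 faults
f=2: 12 faults
f=3: 8 faults
f=4: 6 faults
f=5: 5 faults
Smallest f with faults ≤ 12 is 2.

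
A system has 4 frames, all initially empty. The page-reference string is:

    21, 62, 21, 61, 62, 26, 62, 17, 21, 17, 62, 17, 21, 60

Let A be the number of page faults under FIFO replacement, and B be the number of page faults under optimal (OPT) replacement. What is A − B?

2

Under FIFO: F F . F . F . F F . F . . F → 8 faults.
Under OPT: F F . F . F . F . . . . . F → 6 faults.
A − B = 8 − 6 = 2.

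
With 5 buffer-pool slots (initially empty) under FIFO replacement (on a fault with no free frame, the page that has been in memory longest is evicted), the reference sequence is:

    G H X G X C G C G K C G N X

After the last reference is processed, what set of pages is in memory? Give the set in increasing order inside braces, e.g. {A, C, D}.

G -> miss, frames {G}
H -> miss, frames {G,H}
X -> miss, frames {G,H,X}
G -> hit
X -> hit
C -> miss, frames {G,H,X,C}
G -> hit
C -> hit
G -> hit
K -> miss, frames {G,H,X,C,K}
C -> hit
G -> hit
N -> miss, evict G, frames {H,X,C,K,N}
X -> hit

{C, H, K, N, X}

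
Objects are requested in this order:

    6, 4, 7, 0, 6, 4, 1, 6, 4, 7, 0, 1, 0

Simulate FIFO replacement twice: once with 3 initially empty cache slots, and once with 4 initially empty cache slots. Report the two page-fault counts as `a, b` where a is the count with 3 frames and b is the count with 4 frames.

3 frames: F F F F F F F . . F F . . → 9 faults.
4 frames: F F F F . . F F F F F F . → 10 faults.
10 > 9: adding a frame increased faults — Belady's anomaly.

9, 10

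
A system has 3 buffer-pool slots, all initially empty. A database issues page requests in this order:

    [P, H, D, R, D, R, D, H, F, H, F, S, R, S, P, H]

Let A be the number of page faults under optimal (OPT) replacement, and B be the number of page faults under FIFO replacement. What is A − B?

Under OPT: F F F F . . . . F . . F . . F . → 7 faults.
Under FIFO: F F F F . . . . F F . F F . F F → 10 faults.
A − B = 7 − 10 = -3.

-3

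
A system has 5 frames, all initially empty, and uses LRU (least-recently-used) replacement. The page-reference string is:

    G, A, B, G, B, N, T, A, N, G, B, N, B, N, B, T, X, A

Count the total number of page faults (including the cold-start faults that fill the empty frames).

7

G: miss, frames {G}
A: miss, frames {G,A}
B: miss, frames {G,A,B}
G: hit
B: hit
N: miss, frames {A,G,B,N}
T: miss, frames {A,G,B,N,T}
A: hit
N: hit
G: hit
B: hit
N: hit
B: hit
N: hit
B: hit
T: hit
X: miss, evict A, frames {G,N,B,T,X}
A: miss, evict G, frames {N,B,T,X,A}
Page faults: 7.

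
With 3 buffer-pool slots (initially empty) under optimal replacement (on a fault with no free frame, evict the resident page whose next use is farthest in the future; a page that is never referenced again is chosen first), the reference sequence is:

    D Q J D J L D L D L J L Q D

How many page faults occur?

5

D -> fault, frames (D)
Q -> fault, frames (D Q)
J -> fault, frames (D Q J)
D -> hit
J -> hit
L -> fault, evict Q, frames (D J L)
D -> hit
L -> hit
D -> hit
L -> hit
J -> hit
L -> hit
Q -> fault, evict L, frames (D J Q)
D -> hit
Page faults: 5.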